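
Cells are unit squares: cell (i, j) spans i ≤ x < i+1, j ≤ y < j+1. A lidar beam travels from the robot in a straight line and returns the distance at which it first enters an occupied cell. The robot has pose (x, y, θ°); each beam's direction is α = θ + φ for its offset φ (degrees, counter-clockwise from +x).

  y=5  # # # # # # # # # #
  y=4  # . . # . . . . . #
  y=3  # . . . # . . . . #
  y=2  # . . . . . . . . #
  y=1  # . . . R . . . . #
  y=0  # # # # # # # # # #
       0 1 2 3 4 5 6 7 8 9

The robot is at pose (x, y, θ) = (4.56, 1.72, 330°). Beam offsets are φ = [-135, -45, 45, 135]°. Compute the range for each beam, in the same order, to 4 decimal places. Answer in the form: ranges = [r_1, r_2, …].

beam 1: φ=-135°, α=195°
  dir = (cos 195°, sin 195°) = (-0.9659, -0.2588); from cell (4,1)
  next x-line at t=0.5798, next y-line at t=2.7819; Δt_x=1.0353, Δt_y=3.8637
    x: enter (3,1) at t=0.5798
    x: enter (2,1) at t=1.6150
    x: enter (1,1) at t=2.6503
    y: enter (1,0) at t=2.7819 ← occupied
  → r_1 = 2.7819
beam 2: φ=-45°, α=285°
  dir = (cos 285°, sin 285°) = (0.2588, -0.9659); from cell (4,1)
  next x-line at t=1.7000, next y-line at t=0.7454; Δt_x=3.8637, Δt_y=1.0353
    y: enter (4,0) at t=0.7454 ← occupied
  → r_2 = 0.7454
beam 3: φ=45°, α=15°
  dir = (cos 15°, sin 15°) = (0.9659, 0.2588); from cell (4,1)
  next x-line at t=0.4555, next y-line at t=1.0818; Δt_x=1.0353, Δt_y=3.8637
    x: enter (5,1) at t=0.4555
    y: enter (5,2) at t=1.0818
    x: enter (6,2) at t=1.4908
    x: enter (7,2) at t=2.5261
    x: enter (8,2) at t=3.5614
    x: enter (9,2) at t=4.5966 ← occupied
  → r_3 = 4.5966
beam 4: φ=135°, α=105°
  dir = (cos 105°, sin 105°) = (-0.2588, 0.9659); from cell (4,1)
  next x-line at t=2.1637, next y-line at t=0.2899; Δt_x=3.8637, Δt_y=1.0353
    y: enter (4,2) at t=0.2899
    y: enter (4,3) at t=1.3252 ← occupied
  → r_4 = 1.3252

ranges = [2.7819, 0.7454, 4.5966, 1.3252]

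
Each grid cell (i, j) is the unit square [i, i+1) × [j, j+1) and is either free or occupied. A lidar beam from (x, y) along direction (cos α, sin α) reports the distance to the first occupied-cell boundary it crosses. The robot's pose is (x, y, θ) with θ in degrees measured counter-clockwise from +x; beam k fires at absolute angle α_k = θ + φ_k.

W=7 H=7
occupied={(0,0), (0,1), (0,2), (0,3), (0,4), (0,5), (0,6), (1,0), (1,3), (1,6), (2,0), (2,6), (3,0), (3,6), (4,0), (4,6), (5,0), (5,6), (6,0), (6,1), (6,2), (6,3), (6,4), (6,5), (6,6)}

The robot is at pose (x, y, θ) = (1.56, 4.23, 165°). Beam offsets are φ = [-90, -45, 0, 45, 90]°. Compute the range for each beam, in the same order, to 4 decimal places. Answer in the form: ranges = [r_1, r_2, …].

ranges = [1.8324, 1.1200, 0.5798, 0.4600, 0.2381]

beam 1: φ=-90°, α=75°
  direction (0.2588, 0.9659); cell (1,4); t to first gridline: x 1.7000, y 0.7972 (then +3.8637 / +1.0353)
    (1,5) via y @ 0.7972
    (2,5) via x @ 1.7000
    (2,6) via y @ 1.8324  # hit
  → r_1 = 1.8324
beam 2: φ=-45°, α=120°
  direction (-0.5000, 0.8660); cell (1,4); t to first gridline: x 1.1200, y 0.8891 (then +2.0000 / +1.1547)
    (1,5) via y @ 0.8891
    (0,5) via x @ 1.1200  # hit
  → r_2 = 1.1200
beam 3: φ=0°, α=165°
  direction (-0.9659, 0.2588); cell (1,4); t to first gridline: x 0.5798, y 2.9751 (then +1.0353 / +3.8637)
    (0,4) via x @ 0.5798  # hit
  → r_3 = 0.5798
beam 4: φ=45°, α=210°
  direction (-0.8660, -0.5000); cell (1,4); t to first gridline: x 0.6466, y 0.4600 (then +1.1547 / +2.0000)
    (1,3) via y @ 0.4600  # hit
  → r_4 = 0.4600
beam 5: φ=90°, α=255°
  direction (-0.2588, -0.9659); cell (1,4); t to first gridline: x 2.1637, y 0.2381 (then +3.8637 / +1.0353)
    (1,3) via y @ 0.2381  # hit
  → r_5 = 0.2381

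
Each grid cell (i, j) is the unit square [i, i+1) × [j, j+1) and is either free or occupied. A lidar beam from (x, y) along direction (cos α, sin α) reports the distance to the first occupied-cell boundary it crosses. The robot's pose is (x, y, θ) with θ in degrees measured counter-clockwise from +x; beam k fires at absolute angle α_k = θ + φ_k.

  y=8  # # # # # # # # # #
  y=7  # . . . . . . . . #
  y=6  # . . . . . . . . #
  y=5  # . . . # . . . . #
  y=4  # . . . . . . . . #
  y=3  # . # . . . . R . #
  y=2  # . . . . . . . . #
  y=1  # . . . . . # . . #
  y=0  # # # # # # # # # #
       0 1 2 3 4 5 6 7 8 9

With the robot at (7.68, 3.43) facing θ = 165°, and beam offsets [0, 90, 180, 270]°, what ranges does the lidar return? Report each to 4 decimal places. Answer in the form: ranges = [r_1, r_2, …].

ranges = [6.9156, 2.5157, 1.3666, 4.7312]

beam 1: φ=0°, α=165°
  dir = (cos 165°, sin 165°) = (-0.9659, 0.2588); from cell (7,3)
  next x-line at t=0.7040, next y-line at t=2.2023; Δt_x=1.0353, Δt_y=3.8637
    x: enter (6,3) at t=0.7040
    x: enter (5,3) at t=1.7393
    y: enter (5,4) at t=2.2023
    x: enter (4,4) at t=2.7745
    x: enter (3,4) at t=3.8098
    x: enter (2,4) at t=4.8451
    x: enter (1,4) at t=5.8804
    y: enter (1,5) at t=6.0660
    x: enter (0,5) at t=6.9156 ← occupied
  → r_1 = 6.9156
beam 2: φ=90°, α=255°
  dir = (cos 255°, sin 255°) = (-0.2588, -0.9659); from cell (7,3)
  next x-line at t=2.6273, next y-line at t=0.4452; Δt_x=3.8637, Δt_y=1.0353
    y: enter (7,2) at t=0.4452
    y: enter (7,1) at t=1.4804
    y: enter (7,0) at t=2.5157 ← occupied
  → r_2 = 2.5157
beam 3: φ=180°, α=345°
  dir = (cos 345°, sin 345°) = (0.9659, -0.2588); from cell (7,3)
  next x-line at t=0.3313, next y-line at t=1.6614; Δt_x=1.0353, Δt_y=3.8637
    x: enter (8,3) at t=0.3313
    x: enter (9,3) at t=1.3666 ← occupied
  → r_3 = 1.3666
beam 4: φ=270°, α=75°
  dir = (cos 75°, sin 75°) = (0.2588, 0.9659); from cell (7,3)
  next x-line at t=1.2364, next y-line at t=0.5901; Δt_x=3.8637, Δt_y=1.0353
    y: enter (7,4) at t=0.5901
    x: enter (8,4) at t=1.2364
    y: enter (8,5) at t=1.6254
    y: enter (8,6) at t=2.6607
    y: enter (8,7) at t=3.6959
    y: enter (8,8) at t=4.7312 ← occupied
  → r_4 = 4.7312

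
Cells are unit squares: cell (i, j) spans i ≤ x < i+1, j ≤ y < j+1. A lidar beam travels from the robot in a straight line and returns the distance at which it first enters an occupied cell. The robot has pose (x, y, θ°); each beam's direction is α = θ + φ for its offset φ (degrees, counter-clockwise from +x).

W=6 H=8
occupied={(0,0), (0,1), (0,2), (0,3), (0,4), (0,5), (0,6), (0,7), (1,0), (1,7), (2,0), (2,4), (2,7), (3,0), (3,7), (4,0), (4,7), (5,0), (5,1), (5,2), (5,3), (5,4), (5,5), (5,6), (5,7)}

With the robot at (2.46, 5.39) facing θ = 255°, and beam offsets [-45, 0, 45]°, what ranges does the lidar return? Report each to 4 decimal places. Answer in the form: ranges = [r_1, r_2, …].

beam 1: φ=-45°, α=210°
  dir = (cos 210°, sin 210°) = (-0.8660, -0.5000); from cell (2,5)
  next x-line at t=0.5312, next y-line at t=0.7800; Δt_x=1.1547, Δt_y=2.0000
    x: enter (1,5) at t=0.5312
    y: enter (1,4) at t=0.7800
    x: enter (0,4) at t=1.6859 ← occupied
  → r_1 = 1.6859
beam 2: φ=0°, α=255°
  dir = (cos 255°, sin 255°) = (-0.2588, -0.9659); from cell (2,5)
  next x-line at t=1.7773, next y-line at t=0.4038; Δt_x=3.8637, Δt_y=1.0353
    y: enter (2,4) at t=0.4038 ← occupied
  → r_2 = 0.4038
beam 3: φ=45°, α=300°
  dir = (cos 300°, sin 300°) = (0.5000, -0.8660); from cell (2,5)
  next x-line at t=1.0800, next y-line at t=0.4503; Δt_x=2.0000, Δt_y=1.1547
    y: enter (2,4) at t=0.4503 ← occupied
  → r_3 = 0.4503

ranges = [1.6859, 0.4038, 0.4503]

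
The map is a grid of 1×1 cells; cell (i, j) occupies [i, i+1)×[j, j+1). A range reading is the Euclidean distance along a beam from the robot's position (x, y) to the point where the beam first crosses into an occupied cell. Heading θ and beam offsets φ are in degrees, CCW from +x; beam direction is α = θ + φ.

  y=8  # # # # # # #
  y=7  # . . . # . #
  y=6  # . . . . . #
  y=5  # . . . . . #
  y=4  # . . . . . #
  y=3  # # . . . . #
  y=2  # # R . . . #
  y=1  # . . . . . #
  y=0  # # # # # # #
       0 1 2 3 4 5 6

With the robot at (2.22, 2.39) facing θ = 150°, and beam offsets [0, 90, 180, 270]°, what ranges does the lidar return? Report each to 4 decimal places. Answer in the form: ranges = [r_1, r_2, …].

ranges = [0.2540, 0.4400, 2.7800, 5.3232]

beam 1: φ=0°, α=150°
  cosα=-0.8660 sinα=0.5000 | (2,2) | tMaxX 0.2540 tMaxY 1.2200 | tΔX 1.1547 tΔY 2.0000
    t=0.2540 [x] (1,2) — stop
  → r_1 = 0.2540
beam 2: φ=90°, α=240°
  cosα=-0.5000 sinα=-0.8660 | (2,2) | tMaxX 0.4400 tMaxY 0.4503 | tΔX 2.0000 tΔY 1.1547
    t=0.4400 [x] (1,2) — stop
  → r_2 = 0.4400
beam 3: φ=180°, α=330°
  cosα=0.8660 sinα=-0.5000 | (2,2) | tMaxX 0.9007 tMaxY 0.7800 | tΔX 1.1547 tΔY 2.0000
    t=0.7800 [y] (2,1)
    t=0.9007 [x] (3,1)
    t=2.0554 [x] (4,1)
    t=2.7800 [y] (4,0) — stop
  → r_3 = 2.7800
beam 4: φ=270°, α=60°
  cosα=0.5000 sinα=0.8660 | (2,2) | tMaxX 1.5600 tMaxY 0.7044 | tΔX 2.0000 tΔY 1.1547
    t=0.7044 [y] (2,3)
    t=1.5600 [x] (3,3)
    t=1.8591 [y] (3,4)
    t=3.0138 [y] (3,5)
    t=3.5600 [x] (4,5)
    t=4.1685 [y] (4,6)
    t=5.3232 [y] (4,7) — stop
  → r_4 = 5.3232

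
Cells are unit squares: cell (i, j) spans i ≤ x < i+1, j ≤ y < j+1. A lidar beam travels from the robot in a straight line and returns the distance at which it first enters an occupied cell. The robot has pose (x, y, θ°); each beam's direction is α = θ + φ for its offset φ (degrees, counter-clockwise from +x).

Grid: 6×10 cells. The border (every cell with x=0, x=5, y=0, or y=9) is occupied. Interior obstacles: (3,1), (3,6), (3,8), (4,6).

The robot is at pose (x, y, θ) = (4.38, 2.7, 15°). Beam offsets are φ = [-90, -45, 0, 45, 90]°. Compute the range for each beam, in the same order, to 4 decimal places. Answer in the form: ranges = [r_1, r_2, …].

ranges = [1.7600, 0.7159, 0.6419, 1.2400, 3.4164]

beam 1: φ=-90°, α=285°
  d=(0.2588,-0.9659)  start (4,2)  tX=2.3955 tY=0.7247  stride 1/|dx|=3.8637 1/|dy|=1.0353
    cross y-line → (4,1), t=0.7247
    cross y-line → (4,0), t=1.7600 (wall)
  → r_1 = 1.7600
beam 2: φ=-45°, α=330°
  d=(0.8660,-0.5000)  start (4,2)  tX=0.7159 tY=1.4000  stride 1/|dx|=1.1547 1/|dy|=2.0000
    cross x-line → (5,2), t=0.7159 (wall)
  → r_2 = 0.7159
beam 3: φ=0°, α=15°
  d=(0.9659,0.2588)  start (4,2)  tX=0.6419 tY=1.1591  stride 1/|dx|=1.0353 1/|dy|=3.8637
    cross x-line → (5,2), t=0.6419 (wall)
  → r_3 = 0.6419
beam 4: φ=45°, α=60°
  d=(0.5000,0.8660)  start (4,2)  tX=1.2400 tY=0.3464  stride 1/|dx|=2.0000 1/|dy|=1.1547
    cross y-line → (4,3), t=0.3464
    cross x-line → (5,3), t=1.2400 (wall)
  → r_4 = 1.2400
beam 5: φ=90°, α=105°
  d=(-0.2588,0.9659)  start (4,2)  tX=1.4682 tY=0.3106  stride 1/|dx|=3.8637 1/|dy|=1.0353
    cross y-line → (4,3), t=0.3106
    cross y-line → (4,4), t=1.3459
    cross x-line → (3,4), t=1.4682
    cross y-line → (3,5), t=2.3811
    cross y-line → (3,6), t=3.4164 (wall)
  → r_5 = 3.4164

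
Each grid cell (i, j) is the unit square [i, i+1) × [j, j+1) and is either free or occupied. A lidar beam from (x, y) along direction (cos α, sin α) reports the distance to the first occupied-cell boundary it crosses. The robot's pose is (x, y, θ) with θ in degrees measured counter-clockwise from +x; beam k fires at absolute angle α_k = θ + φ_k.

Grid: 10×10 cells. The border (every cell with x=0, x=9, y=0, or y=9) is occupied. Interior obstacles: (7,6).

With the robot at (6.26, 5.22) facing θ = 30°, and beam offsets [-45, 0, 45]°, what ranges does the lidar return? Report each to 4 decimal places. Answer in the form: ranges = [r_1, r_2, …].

ranges = [2.8367, 1.5600, 3.9133]

beam 1: φ=-45°, α=345°
  d=(0.9659,-0.2588)  start (6,5)  tX=0.7661 tY=0.8500  stride 1/|dx|=1.0353 1/|dy|=3.8637
    cross x-line → (7,5), t=0.7661
    cross y-line → (7,4), t=0.8500
    cross x-line → (8,4), t=1.8014
    cross x-line → (9,4), t=2.8367 (wall)
  → r_1 = 2.8367
beam 2: φ=0°, α=30°
  d=(0.8660,0.5000)  start (6,5)  tX=0.8545 tY=1.5600  stride 1/|dx|=1.1547 1/|dy|=2.0000
    cross x-line → (7,5), t=0.8545
    cross y-line → (7,6), t=1.5600 (wall)
  → r_2 = 1.5600
beam 3: φ=45°, α=75°
  d=(0.2588,0.9659)  start (6,5)  tX=2.8591 tY=0.8075  stride 1/|dx|=3.8637 1/|dy|=1.0353
    cross y-line → (6,6), t=0.8075
    cross y-line → (6,7), t=1.8428
    cross x-line → (7,7), t=2.8591
    cross y-line → (7,8), t=2.8781
    cross y-line → (7,9), t=3.9133 (wall)
  → r_3 = 3.9133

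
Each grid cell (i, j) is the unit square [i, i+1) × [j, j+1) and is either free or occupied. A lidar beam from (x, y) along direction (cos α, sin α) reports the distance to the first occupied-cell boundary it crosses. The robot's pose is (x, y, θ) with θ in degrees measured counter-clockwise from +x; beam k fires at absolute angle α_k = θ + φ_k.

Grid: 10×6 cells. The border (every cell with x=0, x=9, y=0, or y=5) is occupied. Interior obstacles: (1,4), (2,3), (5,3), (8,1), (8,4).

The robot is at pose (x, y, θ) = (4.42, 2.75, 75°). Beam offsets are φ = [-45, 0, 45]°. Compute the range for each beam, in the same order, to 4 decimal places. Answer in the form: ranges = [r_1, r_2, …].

ranges = [0.6697, 2.3294, 2.5981]

beam 1: φ=-45°, α=30°
  cosα=0.8660 sinα=0.5000 | (4,2) | tMaxX 0.6697 tMaxY 0.5000 | tΔX 1.1547 tΔY 2.0000
    t=0.5000 [y] (4,3)
    t=0.6697 [x] (5,3) — stop
  → r_1 = 0.6697
beam 2: φ=0°, α=75°
  cosα=0.2588 sinα=0.9659 | (4,2) | tMaxX 2.2409 tMaxY 0.2588 | tΔX 3.8637 tΔY 1.0353
    t=0.2588 [y] (4,3)
    t=1.2941 [y] (4,4)
    t=2.2409 [x] (5,4)
    t=2.3294 [y] (5,5) — stop
  → r_2 = 2.3294
beam 3: φ=45°, α=120°
  cosα=-0.5000 sinα=0.8660 | (4,2) | tMaxX 0.8400 tMaxY 0.2887 | tΔX 2.0000 tΔY 1.1547
    t=0.2887 [y] (4,3)
    t=0.8400 [x] (3,3)
    t=1.4434 [y] (3,4)
    t=2.5981 [y] (3,5) — stop
  → r_3 = 2.5981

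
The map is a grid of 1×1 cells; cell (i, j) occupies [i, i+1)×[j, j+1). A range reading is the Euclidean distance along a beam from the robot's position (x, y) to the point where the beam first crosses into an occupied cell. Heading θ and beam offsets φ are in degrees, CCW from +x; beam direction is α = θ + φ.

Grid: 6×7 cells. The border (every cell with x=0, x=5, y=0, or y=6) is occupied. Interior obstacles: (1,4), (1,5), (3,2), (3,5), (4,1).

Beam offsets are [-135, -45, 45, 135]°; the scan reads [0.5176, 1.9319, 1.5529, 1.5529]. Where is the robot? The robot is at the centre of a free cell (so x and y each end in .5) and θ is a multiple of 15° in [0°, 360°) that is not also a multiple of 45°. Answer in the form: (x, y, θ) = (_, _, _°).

(x, y, θ) = (2.5, 2.5, 150°)

Enumerate (i+0.5, j+0.5, θ) over the 15 free cells and 16 admissible headings. For each, cast all 4 beams and compare to the given ranges.
  (4.5, 3.5, 195°): beam 1 = 1.0000 ≠ 0.5176 ✗
  (1.5, 1.5, 300°): beam 2 = 0.5176 ≠ 1.9319 ✗
  (1.5, 1.5, 120°): beam 1 = 1.9319 ≠ 0.5176 ✗
  …
  (2.5, 2.5, 150°): r_1=0.5176, r_2=1.9319, r_3=1.5529, r_4=1.5529 — all match ✓
Only this pose fits every beam.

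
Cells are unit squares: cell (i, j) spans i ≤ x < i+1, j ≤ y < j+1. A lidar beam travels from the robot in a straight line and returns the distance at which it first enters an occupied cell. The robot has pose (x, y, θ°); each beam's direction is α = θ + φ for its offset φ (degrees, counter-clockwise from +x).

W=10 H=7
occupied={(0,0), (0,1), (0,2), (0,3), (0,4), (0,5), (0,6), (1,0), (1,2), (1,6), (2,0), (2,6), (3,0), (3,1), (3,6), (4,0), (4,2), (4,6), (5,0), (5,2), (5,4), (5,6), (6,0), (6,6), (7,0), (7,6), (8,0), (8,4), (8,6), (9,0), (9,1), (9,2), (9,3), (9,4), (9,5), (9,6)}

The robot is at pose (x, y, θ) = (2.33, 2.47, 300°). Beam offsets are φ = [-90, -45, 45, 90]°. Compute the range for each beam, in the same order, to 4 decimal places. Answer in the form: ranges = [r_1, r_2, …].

beam 1: φ=-90°, α=210°
  cosα=-0.8660 sinα=-0.5000 | (2,2) | tMaxX 0.3811 tMaxY 0.9400 | tΔX 1.1547 tΔY 2.0000
    t=0.3811 [x] (1,2) — stop
  → r_1 = 0.3811
beam 2: φ=-45°, α=255°
  cosα=-0.2588 sinα=-0.9659 | (2,2) | tMaxX 1.2750 tMaxY 0.4866 | tΔX 3.8637 tΔY 1.0353
    t=0.4866 [y] (2,1)
    t=1.2750 [x] (1,1)
    t=1.5219 [y] (1,0) — stop
  → r_2 = 1.5219
beam 3: φ=45°, α=345°
  cosα=0.9659 sinα=-0.2588 | (2,2) | tMaxX 0.6936 tMaxY 1.8159 | tΔX 1.0353 tΔY 3.8637
    t=0.6936 [x] (3,2)
    t=1.7289 [x] (4,2) — stop
  → r_3 = 1.7289
beam 4: φ=90°, α=30°
  cosα=0.8660 sinα=0.5000 | (2,2) | tMaxX 0.7736 tMaxY 1.0600 | tΔX 1.1547 tΔY 2.0000
    t=0.7736 [x] (3,2)
    t=1.0600 [y] (3,3)
    t=1.9283 [x] (4,3)
    t=3.0600 [y] (4,4)
    t=3.0831 [x] (5,4) — stop
  → r_4 = 3.0831

ranges = [0.3811, 1.5219, 1.7289, 3.0831]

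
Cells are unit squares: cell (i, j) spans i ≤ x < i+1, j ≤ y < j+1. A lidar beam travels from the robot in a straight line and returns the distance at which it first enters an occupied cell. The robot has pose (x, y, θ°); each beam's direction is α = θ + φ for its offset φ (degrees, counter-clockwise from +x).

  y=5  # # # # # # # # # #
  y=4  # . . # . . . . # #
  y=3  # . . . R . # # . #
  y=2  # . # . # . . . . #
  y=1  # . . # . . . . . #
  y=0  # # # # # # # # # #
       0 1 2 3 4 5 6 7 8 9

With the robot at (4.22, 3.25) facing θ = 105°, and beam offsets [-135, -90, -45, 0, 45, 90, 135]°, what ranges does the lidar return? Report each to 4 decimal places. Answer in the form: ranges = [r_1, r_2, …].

beam 1: φ=-135°, α=330°
  d=(0.8660,-0.5000)  start (4,3)  tX=0.9007 tY=0.5000  stride 1/|dx|=1.1547 1/|dy|=2.0000
    cross y-line → (4,2), t=0.5000 (wall)
  → r_1 = 0.5000
beam 2: φ=-90°, α=15°
  d=(0.9659,0.2588)  start (4,3)  tX=0.8075 tY=2.8978  stride 1/|dx|=1.0353 1/|dy|=3.8637
    cross x-line → (5,3), t=0.8075
    cross x-line → (6,3), t=1.8428 (wall)
  → r_2 = 1.8428
beam 3: φ=-45°, α=60°
  d=(0.5000,0.8660)  start (4,3)  tX=1.5600 tY=0.8660  stride 1/|dx|=2.0000 1/|dy|=1.1547
    cross y-line → (4,4), t=0.8660
    cross x-line → (5,4), t=1.5600
    cross y-line → (5,5), t=2.0207 (wall)
  → r_3 = 2.0207
beam 4: φ=0°, α=105°
  d=(-0.2588,0.9659)  start (4,3)  tX=0.8500 tY=0.7765  stride 1/|dx|=3.8637 1/|dy|=1.0353
    cross y-line → (4,4), t=0.7765
    cross x-line → (3,4), t=0.8500 (wall)
  → r_4 = 0.8500
beam 5: φ=45°, α=150°
  d=(-0.8660,0.5000)  start (4,3)  tX=0.2540 tY=1.5000  stride 1/|dx|=1.1547 1/|dy|=2.0000
    cross x-line → (3,3), t=0.2540
    cross x-line → (2,3), t=1.4087
    cross y-line → (2,4), t=1.5000
    cross x-line → (1,4), t=2.5634
    cross y-line → (1,5), t=3.5000 (wall)
  → r_5 = 3.5000
beam 6: φ=90°, α=195°
  d=(-0.9659,-0.2588)  start (4,3)  tX=0.2278 tY=0.9659  stride 1/|dx|=1.0353 1/|dy|=3.8637
    cross x-line → (3,3), t=0.2278
    cross y-line → (3,2), t=0.9659
    cross x-line → (2,2), t=1.2630 (wall)
  → r_6 = 1.2630
beam 7: φ=135°, α=240°
  d=(-0.5000,-0.8660)  start (4,3)  tX=0.4400 tY=0.2887  stride 1/|dx|=2.0000 1/|dy|=1.1547
    cross y-line → (4,2), t=0.2887 (wall)
  → r_7 = 0.2887

ranges = [0.5000, 1.8428, 2.0207, 0.8500, 3.5000, 1.2630, 0.2887]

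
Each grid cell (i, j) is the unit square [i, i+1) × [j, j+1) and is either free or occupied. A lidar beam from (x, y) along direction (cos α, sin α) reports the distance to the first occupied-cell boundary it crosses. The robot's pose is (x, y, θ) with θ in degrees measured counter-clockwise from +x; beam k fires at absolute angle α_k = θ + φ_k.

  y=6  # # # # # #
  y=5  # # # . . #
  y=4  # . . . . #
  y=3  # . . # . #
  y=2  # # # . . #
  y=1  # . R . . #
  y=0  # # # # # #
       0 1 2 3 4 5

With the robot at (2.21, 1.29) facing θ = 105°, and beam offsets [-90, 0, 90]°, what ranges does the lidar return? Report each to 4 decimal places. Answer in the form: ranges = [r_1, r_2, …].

ranges = [2.8884, 0.7350, 1.1205]

beam 1: φ=-90°, α=15°
  d=(0.9659,0.2588)  start (2,1)  tX=0.8179 tY=2.7432  stride 1/|dx|=1.0353 1/|dy|=3.8637
    cross x-line → (3,1), t=0.8179
    cross x-line → (4,1), t=1.8531
    cross y-line → (4,2), t=2.7432
    cross x-line → (5,2), t=2.8884 (wall)
  → r_1 = 2.8884
beam 2: φ=0°, α=105°
  d=(-0.2588,0.9659)  start (2,1)  tX=0.8114 tY=0.7350  stride 1/|dx|=3.8637 1/|dy|=1.0353
    cross y-line → (2,2), t=0.7350 (wall)
  → r_2 = 0.7350
beam 3: φ=90°, α=195°
  d=(-0.9659,-0.2588)  start (2,1)  tX=0.2174 tY=1.1205  stride 1/|dx|=1.0353 1/|dy|=3.8637
    cross x-line → (1,1), t=0.2174
    cross y-line → (1,0), t=1.1205 (wall)
  → r_3 = 1.1205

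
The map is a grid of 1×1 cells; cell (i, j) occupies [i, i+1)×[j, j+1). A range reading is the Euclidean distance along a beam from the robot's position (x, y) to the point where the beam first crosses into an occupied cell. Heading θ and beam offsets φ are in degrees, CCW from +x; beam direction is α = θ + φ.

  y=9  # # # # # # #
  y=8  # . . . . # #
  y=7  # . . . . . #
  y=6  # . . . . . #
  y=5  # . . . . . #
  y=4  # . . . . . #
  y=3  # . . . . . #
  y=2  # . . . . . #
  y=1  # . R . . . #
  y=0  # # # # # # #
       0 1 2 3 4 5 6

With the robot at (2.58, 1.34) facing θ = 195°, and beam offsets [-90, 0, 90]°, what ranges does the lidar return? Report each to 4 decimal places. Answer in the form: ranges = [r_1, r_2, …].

beam 1: φ=-90°, α=105°
  d=(-0.2588,0.9659)  start (2,1)  tX=2.2409 tY=0.6833  stride 1/|dx|=3.8637 1/|dy|=1.0353
    cross y-line → (2,2), t=0.6833
    cross y-line → (2,3), t=1.7186
    cross x-line → (1,3), t=2.2409
    cross y-line → (1,4), t=2.7538
    cross y-line → (1,5), t=3.7891
    cross y-line → (1,6), t=4.8244
    cross y-line → (1,7), t=5.8597
    cross x-line → (0,7), t=6.1047 (wall)
  → r_1 = 6.1047
beam 2: φ=0°, α=195°
  d=(-0.9659,-0.2588)  start (2,1)  tX=0.6005 tY=1.3137  stride 1/|dx|=1.0353 1/|dy|=3.8637
    cross x-line → (1,1), t=0.6005
    cross y-line → (1,0), t=1.3137 (wall)
  → r_2 = 1.3137
beam 3: φ=90°, α=285°
  d=(0.2588,-0.9659)  start (2,1)  tX=1.6228 tY=0.3520  stride 1/|dx|=3.8637 1/|dy|=1.0353
    cross y-line → (2,0), t=0.3520 (wall)
  → r_3 = 0.3520

ranges = [6.1047, 1.3137, 0.3520]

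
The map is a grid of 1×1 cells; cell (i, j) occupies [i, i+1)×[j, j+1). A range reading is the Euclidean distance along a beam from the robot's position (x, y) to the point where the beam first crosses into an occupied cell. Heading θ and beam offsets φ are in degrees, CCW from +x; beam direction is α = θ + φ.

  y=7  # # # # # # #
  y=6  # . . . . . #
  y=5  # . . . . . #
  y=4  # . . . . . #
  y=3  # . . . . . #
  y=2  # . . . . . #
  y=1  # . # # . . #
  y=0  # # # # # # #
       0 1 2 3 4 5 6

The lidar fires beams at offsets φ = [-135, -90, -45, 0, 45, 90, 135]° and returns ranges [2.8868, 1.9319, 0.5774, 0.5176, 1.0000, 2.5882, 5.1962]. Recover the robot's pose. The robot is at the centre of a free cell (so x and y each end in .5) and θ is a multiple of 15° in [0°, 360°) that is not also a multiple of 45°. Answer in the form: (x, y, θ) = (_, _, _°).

(x, y, θ) = (1.5, 4.5, 195°)

Enumerate (i+0.5, j+0.5, θ) over the 28 free cells and 16 admissible headings. For each, cast all 7 beams and compare to the given ranges.
  (4.5, 4.5, 75°): beam 1 = 3.0000 ≠ 2.8868 ✗
  (4.5, 1.5, 240°): beam 1 = 5.6940 ≠ 2.8868 ✗
  (3.5, 2.5, 300°): beam 1 = 2.5882 ≠ 2.8868 ✗
  (1.5, 4.5, 105°): beam 1 = 5.1962 ≠ 2.8868 ✗
  …
  (1.5, 4.5, 195°): r_1=2.8868, r_2=1.9319, r_3=0.5774, r_4=0.5176, r_5=1.0000, r_6=2.5882, r_7=5.1962 — all match ✓
No second candidate reproduces the full scan.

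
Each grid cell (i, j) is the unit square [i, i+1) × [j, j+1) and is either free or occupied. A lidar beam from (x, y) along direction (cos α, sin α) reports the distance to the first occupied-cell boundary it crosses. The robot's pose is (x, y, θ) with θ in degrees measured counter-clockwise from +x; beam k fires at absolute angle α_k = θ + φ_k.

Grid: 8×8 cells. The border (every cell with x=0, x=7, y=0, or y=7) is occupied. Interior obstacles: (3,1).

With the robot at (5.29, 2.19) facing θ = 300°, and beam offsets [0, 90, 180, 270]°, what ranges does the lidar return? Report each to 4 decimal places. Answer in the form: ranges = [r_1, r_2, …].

ranges = [1.3741, 1.9745, 5.5541, 1.4896]

beam 1: φ=0°, α=300°
  d=(0.5000,-0.8660)  start (5,2)  tX=1.4200 tY=0.2194  stride 1/|dx|=2.0000 1/|dy|=1.1547
    cross y-line → (5,1), t=0.2194
    cross y-line → (5,0), t=1.3741 (wall)
  → r_1 = 1.3741
beam 2: φ=90°, α=30°
  d=(0.8660,0.5000)  start (5,2)  tX=0.8198 tY=1.6200  stride 1/|dx|=1.1547 1/|dy|=2.0000
    cross x-line → (6,2), t=0.8198
    cross y-line → (6,3), t=1.6200
    cross x-line → (7,3), t=1.9745 (wall)
  → r_2 = 1.9745
beam 3: φ=180°, α=120°
  d=(-0.5000,0.8660)  start (5,2)  tX=0.5800 tY=0.9353  stride 1/|dx|=2.0000 1/|dy|=1.1547
    cross x-line → (4,2), t=0.5800
    cross y-line → (4,3), t=0.9353
    cross y-line → (4,4), t=2.0900
    cross x-line → (3,4), t=2.5800
    cross y-line → (3,5), t=3.2447
    cross y-line → (3,6), t=4.3994
    cross x-line → (2,6), t=4.5800
    cross y-line → (2,7), t=5.5541 (wall)
  → r_3 = 5.5541
beam 4: φ=270°, α=210°
  d=(-0.8660,-0.5000)  start (5,2)  tX=0.3349 tY=0.3800  stride 1/|dx|=1.1547 1/|dy|=2.0000
    cross x-line → (4,2), t=0.3349
    cross y-line → (4,1), t=0.3800
    cross x-line → (3,1), t=1.4896 (wall)
  → r_4 = 1.4896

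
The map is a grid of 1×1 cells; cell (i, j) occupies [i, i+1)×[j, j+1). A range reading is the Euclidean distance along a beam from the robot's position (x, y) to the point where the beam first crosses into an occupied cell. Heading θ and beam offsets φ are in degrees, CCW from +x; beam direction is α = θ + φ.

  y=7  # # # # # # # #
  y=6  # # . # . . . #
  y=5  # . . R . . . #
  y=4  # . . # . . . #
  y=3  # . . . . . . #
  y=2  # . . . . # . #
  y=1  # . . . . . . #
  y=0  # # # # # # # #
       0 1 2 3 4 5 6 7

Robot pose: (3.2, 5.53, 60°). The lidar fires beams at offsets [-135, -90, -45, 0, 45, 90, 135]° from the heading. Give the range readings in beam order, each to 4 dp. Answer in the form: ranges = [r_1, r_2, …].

beam 1: φ=-135°, α=285°
  dir = (cos 285°, sin 285°) = (0.2588, -0.9659); from cell (3,5)
  next x-line at t=3.0910, next y-line at t=0.5487; Δt_x=3.8637, Δt_y=1.0353
    y: enter (3,4) at t=0.5487 ← occupied
  → r_1 = 0.5487
beam 2: φ=-90°, α=330°
  dir = (cos 330°, sin 330°) = (0.8660, -0.5000); from cell (3,5)
  next x-line at t=0.9238, next y-line at t=1.0600; Δt_x=1.1547, Δt_y=2.0000
    x: enter (4,5) at t=0.9238
    y: enter (4,4) at t=1.0600
    x: enter (5,4) at t=2.0785
    y: enter (5,3) at t=3.0600
    x: enter (6,3) at t=3.2332
    x: enter (7,3) at t=4.3879 ← occupied
  → r_2 = 4.3879
beam 3: φ=-45°, α=15°
  dir = (cos 15°, sin 15°) = (0.9659, 0.2588); from cell (3,5)
  next x-line at t=0.8282, next y-line at t=1.8159; Δt_x=1.0353, Δt_y=3.8637
    x: enter (4,5) at t=0.8282
    y: enter (4,6) at t=1.8159
    x: enter (5,6) at t=1.8635
    x: enter (6,6) at t=2.8988
    x: enter (7,6) at t=3.9340 ← occupied
  → r_3 = 3.9340
beam 4: φ=0°, α=60°
  dir = (cos 60°, sin 60°) = (0.5000, 0.8660); from cell (3,5)
  next x-line at t=1.6000, next y-line at t=0.5427; Δt_x=2.0000, Δt_y=1.1547
    y: enter (3,6) at t=0.5427 ← occupied
  → r_4 = 0.5427
beam 5: φ=45°, α=105°
  dir = (cos 105°, sin 105°) = (-0.2588, 0.9659); from cell (3,5)
  next x-line at t=0.7727, next y-line at t=0.4866; Δt_x=3.8637, Δt_y=1.0353
    y: enter (3,6) at t=0.4866 ← occupied
  → r_5 = 0.4866
beam 6: φ=90°, α=150°
  dir = (cos 150°, sin 150°) = (-0.8660, 0.5000); from cell (3,5)
  next x-line at t=0.2309, next y-line at t=0.9400; Δt_x=1.1547, Δt_y=2.0000
    x: enter (2,5) at t=0.2309
    y: enter (2,6) at t=0.9400
    x: enter (1,6) at t=1.3856 ← occupied
  → r_6 = 1.3856
beam 7: φ=135°, α=195°
  dir = (cos 195°, sin 195°) = (-0.9659, -0.2588); from cell (3,5)
  next x-line at t=0.2071, next y-line at t=2.0478; Δt_x=1.0353, Δt_y=3.8637
    x: enter (2,5) at t=0.2071
    x: enter (1,5) at t=1.2423
    y: enter (1,4) at t=2.0478
    x: enter (0,4) at t=2.2776 ← occupied
  → r_7 = 2.2776

ranges = [0.5487, 4.3879, 3.9340, 0.5427, 0.4866, 1.3856, 2.2776]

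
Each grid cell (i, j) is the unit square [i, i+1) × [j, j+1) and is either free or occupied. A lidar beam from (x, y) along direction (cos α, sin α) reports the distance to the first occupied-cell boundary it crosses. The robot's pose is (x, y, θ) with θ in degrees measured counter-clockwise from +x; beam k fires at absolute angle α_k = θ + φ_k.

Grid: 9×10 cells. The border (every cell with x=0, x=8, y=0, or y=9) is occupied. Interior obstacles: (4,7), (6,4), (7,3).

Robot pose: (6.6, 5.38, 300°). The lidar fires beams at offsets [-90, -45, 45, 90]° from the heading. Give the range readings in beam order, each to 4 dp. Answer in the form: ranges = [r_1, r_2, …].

beam 1: φ=-90°, α=210°
  d=(-0.8660,-0.5000)  start (6,5)  tX=0.6928 tY=0.7600  stride 1/|dx|=1.1547 1/|dy|=2.0000
    cross x-line → (5,5), t=0.6928
    cross y-line → (5,4), t=0.7600
    cross x-line → (4,4), t=1.8475
    cross y-line → (4,3), t=2.7600
    cross x-line → (3,3), t=3.0022
    cross x-line → (2,3), t=4.1569
    cross y-line → (2,2), t=4.7600
    cross x-line → (1,2), t=5.3116
    cross x-line → (0,2), t=6.4663 (wall)
  → r_1 = 6.4663
beam 2: φ=-45°, α=255°
  d=(-0.2588,-0.9659)  start (6,5)  tX=2.3182 tY=0.3934  stride 1/|dx|=3.8637 1/|dy|=1.0353
    cross y-line → (6,4), t=0.3934 (wall)
  → r_2 = 0.3934
beam 3: φ=45°, α=345°
  d=(0.9659,-0.2588)  start (6,5)  tX=0.4141 tY=1.4682  stride 1/|dx|=1.0353 1/|dy|=3.8637
    cross x-line → (7,5), t=0.4141
    cross x-line → (8,5), t=1.4494 (wall)
  → r_3 = 1.4494
beam 4: φ=90°, α=30°
  d=(0.8660,0.5000)  start (6,5)  tX=0.4619 tY=1.2400  stride 1/|dx|=1.1547 1/|dy|=2.0000
    cross x-line → (7,5), t=0.4619
    cross y-line → (7,6), t=1.2400
    cross x-line → (8,6), t=1.6166 (wall)
  → r_4 = 1.6166

ranges = [6.4663, 0.3934, 1.4494, 1.6166]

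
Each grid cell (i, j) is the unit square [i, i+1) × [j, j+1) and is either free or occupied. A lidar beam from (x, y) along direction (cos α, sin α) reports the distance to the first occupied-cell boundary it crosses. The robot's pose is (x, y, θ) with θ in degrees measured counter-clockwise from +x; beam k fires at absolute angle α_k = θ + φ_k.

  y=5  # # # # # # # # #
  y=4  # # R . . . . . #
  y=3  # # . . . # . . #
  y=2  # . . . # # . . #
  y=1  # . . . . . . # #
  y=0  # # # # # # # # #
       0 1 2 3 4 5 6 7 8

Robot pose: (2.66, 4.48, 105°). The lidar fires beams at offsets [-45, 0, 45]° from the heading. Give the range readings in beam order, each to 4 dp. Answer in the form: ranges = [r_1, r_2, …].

ranges = [0.6004, 0.5383, 0.7621]

beam 1: φ=-45°, α=60°
  direction (0.5000, 0.8660); cell (2,4); t to first gridline: x 0.6800, y 0.6004 (then +2.0000 / +1.1547)
    (2,5) via y @ 0.6004  # hit
  → r_1 = 0.6004
beam 2: φ=0°, α=105°
  direction (-0.2588, 0.9659); cell (2,4); t to first gridline: x 2.5500, y 0.5383 (then +3.8637 / +1.0353)
    (2,5) via y @ 0.5383  # hit
  → r_2 = 0.5383
beam 3: φ=45°, α=150°
  direction (-0.8660, 0.5000); cell (2,4); t to first gridline: x 0.7621, y 1.0400 (then +1.1547 / +2.0000)
    (1,4) via x @ 0.7621  # hit
  → r_3 = 0.7621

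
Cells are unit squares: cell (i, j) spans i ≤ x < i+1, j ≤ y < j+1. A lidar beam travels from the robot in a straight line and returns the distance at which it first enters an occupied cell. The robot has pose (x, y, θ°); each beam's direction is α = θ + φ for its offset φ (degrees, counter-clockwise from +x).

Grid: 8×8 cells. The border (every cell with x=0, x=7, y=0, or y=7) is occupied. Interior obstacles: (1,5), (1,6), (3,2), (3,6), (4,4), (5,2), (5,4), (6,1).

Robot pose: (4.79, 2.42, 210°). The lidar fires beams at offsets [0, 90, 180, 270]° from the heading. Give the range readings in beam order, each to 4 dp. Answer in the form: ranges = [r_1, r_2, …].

beam 1: φ=0°, α=210°
  dir = (cos 210°, sin 210°) = (-0.8660, -0.5000); from cell (4,2)
  next x-line at t=0.9122, next y-line at t=0.8400; Δt_x=1.1547, Δt_y=2.0000
    y: enter (4,1) at t=0.8400
    x: enter (3,1) at t=0.9122
    x: enter (2,1) at t=2.0669
    y: enter (2,0) at t=2.8400 ← occupied
  → r_1 = 2.8400
beam 2: φ=90°, α=300°
  dir = (cos 300°, sin 300°) = (0.5000, -0.8660); from cell (4,2)
  next x-line at t=0.4200, next y-line at t=0.4850; Δt_x=2.0000, Δt_y=1.1547
    x: enter (5,2) at t=0.4200 ← occupied
  → r_2 = 0.4200
beam 3: φ=180°, α=30°
  dir = (cos 30°, sin 30°) = (0.8660, 0.5000); from cell (4,2)
  next x-line at t=0.2425, next y-line at t=1.1600; Δt_x=1.1547, Δt_y=2.0000
    x: enter (5,2) at t=0.2425 ← occupied
  → r_3 = 0.2425
beam 4: φ=270°, α=120°
  dir = (cos 120°, sin 120°) = (-0.5000, 0.8660); from cell (4,2)
  next x-line at t=1.5800, next y-line at t=0.6697; Δt_x=2.0000, Δt_y=1.1547
    y: enter (4,3) at t=0.6697
    x: enter (3,3) at t=1.5800
    y: enter (3,4) at t=1.8244
    y: enter (3,5) at t=2.9791
    x: enter (2,5) at t=3.5800
    y: enter (2,6) at t=4.1338
    y: enter (2,7) at t=5.2885 ← occupied
  → r_4 = 5.2885

ranges = [2.8400, 0.4200, 0.2425, 5.2885]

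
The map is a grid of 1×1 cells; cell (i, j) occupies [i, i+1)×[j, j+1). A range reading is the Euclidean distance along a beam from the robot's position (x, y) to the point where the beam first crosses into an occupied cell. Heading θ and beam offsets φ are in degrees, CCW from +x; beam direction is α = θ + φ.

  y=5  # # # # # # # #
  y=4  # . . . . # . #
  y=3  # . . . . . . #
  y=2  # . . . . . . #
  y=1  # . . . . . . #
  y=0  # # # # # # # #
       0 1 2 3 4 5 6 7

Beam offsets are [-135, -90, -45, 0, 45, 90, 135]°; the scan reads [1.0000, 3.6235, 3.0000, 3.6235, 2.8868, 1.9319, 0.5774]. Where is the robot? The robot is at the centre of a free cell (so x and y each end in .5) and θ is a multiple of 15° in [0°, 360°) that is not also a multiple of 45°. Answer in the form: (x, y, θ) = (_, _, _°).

(x, y, θ) = (3.5, 1.5, 105°)

The pose lattice has 23·16 = 368 candidates. Test each by forward raycasting.
  (3.5, 4.5, 30°): beam 1 = 3.6235 ≠ 1.0000 ✗
  (2.5, 3.5, 105°): beam 1 = 5.0000 ≠ 1.0000 ✗
  (1.5, 3.5, 165°): beam 1 = 3.0000 ≠ 1.0000 ✗
  (1.5, 3.5, 30°): beam 1 = 1.9319 ≠ 1.0000 ✗
  (3.5, 3.5, 165°): beam 1 = 1.7321 ≠ 1.0000 ✗
  …
  (3.5, 1.5, 105°): r_1=1.0000, r_2=3.6235, r_3=3.0000, r_4=3.6235, r_5=2.8868, r_6=1.9319, r_7=0.5774 — all match ✓
Only this pose fits every beam.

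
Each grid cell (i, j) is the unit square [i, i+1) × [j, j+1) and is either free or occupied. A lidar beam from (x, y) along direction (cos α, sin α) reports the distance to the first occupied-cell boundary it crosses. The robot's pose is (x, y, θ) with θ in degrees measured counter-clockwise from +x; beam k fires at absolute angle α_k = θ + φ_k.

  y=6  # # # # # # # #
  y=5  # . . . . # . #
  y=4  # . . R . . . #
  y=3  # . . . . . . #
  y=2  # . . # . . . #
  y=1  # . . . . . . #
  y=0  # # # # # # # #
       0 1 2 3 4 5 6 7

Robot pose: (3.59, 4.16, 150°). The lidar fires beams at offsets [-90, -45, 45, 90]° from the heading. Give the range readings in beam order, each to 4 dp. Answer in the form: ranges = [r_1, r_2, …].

beam 1: φ=-90°, α=60°
  dir = (cos 60°, sin 60°) = (0.5000, 0.8660); from cell (3,4)
  next x-line at t=0.8200, next y-line at t=0.9699; Δt_x=2.0000, Δt_y=1.1547
    x: enter (4,4) at t=0.8200
    y: enter (4,5) at t=0.9699
    y: enter (4,6) at t=2.1246 ← occupied
  → r_1 = 2.1246
beam 2: φ=-45°, α=105°
  dir = (cos 105°, sin 105°) = (-0.2588, 0.9659); from cell (3,4)
  next x-line at t=2.2796, next y-line at t=0.8696; Δt_x=3.8637, Δt_y=1.0353
    y: enter (3,5) at t=0.8696
    y: enter (3,6) at t=1.9049 ← occupied
  → r_2 = 1.9049
beam 3: φ=45°, α=195°
  dir = (cos 195°, sin 195°) = (-0.9659, -0.2588); from cell (3,4)
  next x-line at t=0.6108, next y-line at t=0.6182; Δt_x=1.0353, Δt_y=3.8637
    x: enter (2,4) at t=0.6108
    y: enter (2,3) at t=0.6182
    x: enter (1,3) at t=1.6461
    x: enter (0,3) at t=2.6814 ← occupied
  → r_3 = 2.6814
beam 4: φ=90°, α=240°
  dir = (cos 240°, sin 240°) = (-0.5000, -0.8660); from cell (3,4)
  next x-line at t=1.1800, next y-line at t=0.1848; Δt_x=2.0000, Δt_y=1.1547
    y: enter (3,3) at t=0.1848
    x: enter (2,3) at t=1.1800
    y: enter (2,2) at t=1.3395
    y: enter (2,1) at t=2.4942
    x: enter (1,1) at t=3.1800
    y: enter (1,0) at t=3.6489 ← occupied
  → r_4 = 3.6489

ranges = [2.1246, 1.9049, 2.6814, 3.6489]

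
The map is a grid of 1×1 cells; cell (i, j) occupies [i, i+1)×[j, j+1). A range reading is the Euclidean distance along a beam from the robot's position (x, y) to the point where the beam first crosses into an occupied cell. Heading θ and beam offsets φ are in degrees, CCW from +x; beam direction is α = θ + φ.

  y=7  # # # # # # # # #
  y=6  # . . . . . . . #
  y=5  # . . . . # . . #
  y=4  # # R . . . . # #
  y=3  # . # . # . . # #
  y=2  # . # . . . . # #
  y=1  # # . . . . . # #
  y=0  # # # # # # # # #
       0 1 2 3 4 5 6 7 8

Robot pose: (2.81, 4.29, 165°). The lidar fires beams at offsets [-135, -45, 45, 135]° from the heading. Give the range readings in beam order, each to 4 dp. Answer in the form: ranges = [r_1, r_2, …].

beam 1: φ=-135°, α=30°
  direction (0.8660, 0.5000); cell (2,4); t to first gridline: x 0.2194, y 1.4200 (then +1.1547 / +2.0000)
    (3,4) via x @ 0.2194
    (4,4) via x @ 1.3741
    (4,5) via y @ 1.4200
    (5,5) via x @ 2.5288  # hit
  → r_1 = 2.5288
beam 2: φ=-45°, α=120°
  direction (-0.5000, 0.8660); cell (2,4); t to first gridline: x 1.6200, y 0.8198 (then +2.0000 / +1.1547)
    (2,5) via y @ 0.8198
    (1,5) via x @ 1.6200
    (1,6) via y @ 1.9745
    (1,7) via y @ 3.1292  # hit
  → r_2 = 3.1292
beam 3: φ=45°, α=210°
  direction (-0.8660, -0.5000); cell (2,4); t to first gridline: x 0.9353, y 0.5800 (then +1.1547 / +2.0000)
    (2,3) via y @ 0.5800  # hit
  → r_3 = 0.5800
beam 4: φ=135°, α=300°
  direction (0.5000, -0.8660); cell (2,4); t to first gridline: x 0.3800, y 0.3349 (then +2.0000 / +1.1547)
    (2,3) via y @ 0.3349  # hit
  → r_4 = 0.3349

ranges = [2.5288, 3.1292, 0.5800, 0.3349]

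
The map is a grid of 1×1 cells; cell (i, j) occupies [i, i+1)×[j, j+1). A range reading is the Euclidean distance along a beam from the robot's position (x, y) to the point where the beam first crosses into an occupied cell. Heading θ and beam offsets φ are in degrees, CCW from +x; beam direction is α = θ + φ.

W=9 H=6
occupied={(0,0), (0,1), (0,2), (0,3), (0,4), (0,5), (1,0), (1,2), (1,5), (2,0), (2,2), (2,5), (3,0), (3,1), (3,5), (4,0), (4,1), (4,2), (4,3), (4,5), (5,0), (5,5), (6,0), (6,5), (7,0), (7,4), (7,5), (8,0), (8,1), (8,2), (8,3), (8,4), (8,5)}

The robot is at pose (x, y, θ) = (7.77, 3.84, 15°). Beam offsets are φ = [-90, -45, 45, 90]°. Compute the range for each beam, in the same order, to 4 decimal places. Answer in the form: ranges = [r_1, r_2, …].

ranges = [0.8887, 0.2656, 0.1848, 0.1656]

beam 1: φ=-90°, α=285°
  cosα=0.2588 sinα=-0.9659 | (7,3) | tMaxX 0.8887 tMaxY 0.8696 | tΔX 3.8637 tΔY 1.0353
    t=0.8696 [y] (7,2)
    t=0.8887 [x] (8,2) — stop
  → r_1 = 0.8887
beam 2: φ=-45°, α=330°
  cosα=0.8660 sinα=-0.5000 | (7,3) | tMaxX 0.2656 tMaxY 1.6800 | tΔX 1.1547 tΔY 2.0000
    t=0.2656 [x] (8,3) — stop
  → r_2 = 0.2656
beam 3: φ=45°, α=60°
  cosα=0.5000 sinα=0.8660 | (7,3) | tMaxX 0.4600 tMaxY 0.1848 | tΔX 2.0000 tΔY 1.1547
    t=0.1848 [y] (7,4) — stop
  → r_3 = 0.1848
beam 4: φ=90°, α=105°
  cosα=-0.2588 sinα=0.9659 | (7,3) | tMaxX 2.9751 tMaxY 0.1656 | tΔX 3.8637 tΔY 1.0353
    t=0.1656 [y] (7,4) — stop
  → r_4 = 0.1656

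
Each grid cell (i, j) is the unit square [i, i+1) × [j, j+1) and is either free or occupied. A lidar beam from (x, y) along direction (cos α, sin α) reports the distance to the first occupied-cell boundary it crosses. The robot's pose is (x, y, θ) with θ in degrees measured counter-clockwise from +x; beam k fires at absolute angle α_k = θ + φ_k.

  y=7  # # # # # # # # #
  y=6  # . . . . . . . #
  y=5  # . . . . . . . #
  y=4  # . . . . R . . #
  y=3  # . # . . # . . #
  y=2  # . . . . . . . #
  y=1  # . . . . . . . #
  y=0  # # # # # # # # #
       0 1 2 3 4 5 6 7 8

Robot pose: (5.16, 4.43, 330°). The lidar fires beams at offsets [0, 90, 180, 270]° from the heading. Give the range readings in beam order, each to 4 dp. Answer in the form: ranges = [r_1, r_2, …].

beam 1: φ=0°, α=330°
  direction (0.8660, -0.5000); cell (5,4); t to first gridline: x 0.9699, y 0.8600 (then +1.1547 / +2.0000)
    (5,3) via y @ 0.8600  # hit
  → r_1 = 0.8600
beam 2: φ=90°, α=60°
  direction (0.5000, 0.8660); cell (5,4); t to first gridline: x 1.6800, y 0.6582 (then +2.0000 / +1.1547)
    (5,5) via y @ 0.6582
    (6,5) via x @ 1.6800
    (6,6) via y @ 1.8129
    (6,7) via y @ 2.9676  # hit
  → r_2 = 2.9676
beam 3: φ=180°, α=150°
  direction (-0.8660, 0.5000); cell (5,4); t to first gridline: x 0.1848, y 1.1400 (then +1.1547 / +2.0000)
    (4,4) via x @ 0.1848
    (4,5) via y @ 1.1400
    (3,5) via x @ 1.3395
    (2,5) via x @ 2.4942
    (2,6) via y @ 3.1400
    (1,6) via x @ 3.6489
    (0,6) via x @ 4.8036  # hit
  → r_3 = 4.8036
beam 4: φ=270°, α=240°
  direction (-0.5000, -0.8660); cell (5,4); t to first gridline: x 0.3200, y 0.4965 (then +2.0000 / +1.1547)
    (4,4) via x @ 0.3200
    (4,3) via y @ 0.4965
    (4,2) via y @ 1.6512
    (3,2) via x @ 2.3200
    (3,1) via y @ 2.8059
    (3,0) via y @ 3.9606  # hit
  → r_4 = 3.9606

ranges = [0.8600, 2.9676, 4.8036, 3.9606]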